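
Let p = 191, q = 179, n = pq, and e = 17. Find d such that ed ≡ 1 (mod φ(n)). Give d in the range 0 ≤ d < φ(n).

23873

φ(n) = (p−1)(q−1) = 190·178 = 33820.
Need d with 17·d ≡ 1 (mod 33820). Apply the extended Euclidean algorithm:
33820 = 1989×17 + 7
17 = 2×7 + 3
7 = 2×3 + 1
3 = 3×1 + 0
Back-substitute:
1 = 7 − 2·3
1 = −2·17 + 5·7
1 = 5·33820 − 9947·17
So 17·(-9947) ≡ 1 (mod 33820), hence d ≡ -9947 ≡ 23873 (mod 33820).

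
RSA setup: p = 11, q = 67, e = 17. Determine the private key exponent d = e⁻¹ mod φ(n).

φ(n) = (p−1)(q−1) = 10·66 = 660.
Need d with 17·d ≡ 1 (mod 660). Apply the extended Euclidean algorithm:
660 = 38·17 + 14
17 = 1·14 + 3
14 = 4·3 + 2
3 = 1·2 + 1
2 = 2·1 + 0
Back-substitute:
1 = 3 − 2
1 = −14 + 5·3
1 = 5·17 − 6·14
1 = −6·660 + 233·17
So 17·233 ≡ 1 (mod 660), hence d = 233.

233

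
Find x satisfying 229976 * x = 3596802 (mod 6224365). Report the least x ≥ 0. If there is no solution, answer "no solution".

First find gcd(229976, 6224365):
6224365 = 27·229976 + 15013
229976 = 15·15013 + 4781
15013 = 3·4781 + 670
4781 = 7·670 + 91
670 = 7·91 + 33
91 = 2·33 + 25
33 = 1·25 + 8
25 = 3·8 + 1
8 = 8·1 + 0
gcd = 1, so a unique solution mod 6224365 exists.
Back-substitute for the Bézout coefficients:
1 = 25 − 3·8
1 = −3·33 + 4·25
1 = 4·91 − 11·33
1 = −11·670 + 81·91
1 = 81·4781 − 578·670
1 = −578·15013 + 1815·4781
1 = 1815·229976 − 27803·15013
1 = −27803·6224365 + 752496·229976
So 229976·(752496) ≡ 1 (mod 6224365), giving 229976⁻¹ ≡ 752496.
x ≡ 229976⁻¹·3596802 ≡ 752496·3596802 ≡ 1138652 (mod 6224365).

1138652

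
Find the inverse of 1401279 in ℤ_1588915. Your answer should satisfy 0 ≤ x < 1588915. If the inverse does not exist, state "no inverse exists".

Run Euclid on (1588915, 1401279):
1588915 = 1×1401279 + 187636
1401279 = 7×187636 + 87827
187636 = 2×87827 + 11982
87827 = 7×11982 + 3953
11982 = 3×3953 + 123
3953 = 32×123 + 17
123 = 7×17 + 4
17 = 4×4 + 1
4 = 4×1 + 0
The gcd is 1. Working backward:
1 = 17 − 4·4
1 = −4·123 + 29·17
1 = 29·3953 − 932·123
1 = −932·11982 + 2825·3953
1 = 2825·87827 − 20707·11982
1 = −20707·187636 + 44239·87827
1 = 44239·1401279 − 330380·187636
1 = −330380·1588915 + 374619·1401279
So 1401279·374619 ≡ 1 (mod 1588915).

374619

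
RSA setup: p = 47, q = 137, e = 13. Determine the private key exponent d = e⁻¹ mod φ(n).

φ(n) = (p−1)(q−1) = 46·136 = 6256.
Need d with 13·d ≡ 1 (mod 6256). Apply the extended Euclidean algorithm:
6256 = 481×13 + 3
13 = 4×3 + 1
3 = 3×1 + 0
Back-substitute:
1 = 13 − 4·3
1 = −4·6256 + 1925·13
So 13·1925 ≡ 1 (mod 6256), hence d = 1925.

1925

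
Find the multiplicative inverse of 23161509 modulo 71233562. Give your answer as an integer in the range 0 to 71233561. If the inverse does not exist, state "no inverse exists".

Apply the Euclidean algorithm to 71233562 and 23161509:
71233562 = 3×23161509 + 1749035
23161509 = 13×1749035 + 424054
1749035 = 4×424054 + 52819
424054 = 8×52819 + 1502
52819 = 35×1502 + 249
1502 = 6×249 + 8
249 = 31×8 + 1
8 = 8×1 + 0
gcd = 1, so the inverse exists. Back-substitute:
1 = 249 − 31·8
1 = −31·1502 + 187·249
1 = 187·52819 − 6576·1502
1 = −6576·424054 + 52795·52819
1 = 52795·1749035 − 217756·424054
1 = −217756·23161509 + 2883623·1749035
1 = 2883623·71233562 − 8868625·23161509
Thus 23161509·(-8868625) ≡ 1 (mod 71233562); reducing, -8868625 mod 71233562 = 62364937.

62364937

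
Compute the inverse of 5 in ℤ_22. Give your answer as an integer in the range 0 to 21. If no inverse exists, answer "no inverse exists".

Apply the Euclidean algorithm to 22 and 5:
22 = 4×5 + 2
5 = 2×2 + 1
2 = 2×1 + 0
Since gcd(5, 22) = 1, back-substitute to write 1 as a combination:
1 = 5 − 2·2
1 = −2·22 + 9·5
So 5·9 ≡ 1 (mod 22).

9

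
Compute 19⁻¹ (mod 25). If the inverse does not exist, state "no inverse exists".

4

Extended Euclidean algorithm:
25 = 1×19 + 6
19 = 3×6 + 1
6 = 6×1 + 0
The gcd is 1. Working backward:
1 = 19 − 3·6
1 = −3·25 + 4·19
So 19·4 ≡ 1 (mod 25).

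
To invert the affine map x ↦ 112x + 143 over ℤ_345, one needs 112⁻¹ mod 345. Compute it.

gcd(345, 112) by repeated division:
345 = 3*112 + 9
112 = 12*9 + 4
9 = 2*4 + 1
4 = 4*1 + 0
Since gcd(112, 345) = 1, back-substitute to write 1 as a combination:
1 = 9 − 2·4
1 = −2·112 + 25·9
1 = 25·345 − 77·112
So 112·(-77) ≡ 1 (mod 345), and -77 ≡ 268 (mod 345).

268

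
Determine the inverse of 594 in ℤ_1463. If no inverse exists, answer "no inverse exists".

Euclidean algorithm on 1463, 594:
1463 = 2×594 + 275
594 = 2×275 + 44
275 = 6×44 + 11
44 = 4×11 + 0
The gcd is 11, not 1, hence no inverse exists.

no inverse exists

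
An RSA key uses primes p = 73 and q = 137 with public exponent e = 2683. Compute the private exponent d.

7219

φ(n) = (p−1)(q−1) = 72·136 = 9792.
Need d with 2683·d ≡ 1 (mod 9792). Apply the extended Euclidean algorithm:
9792 = 3*2683 + 1743
2683 = 1*1743 + 940
1743 = 1*940 + 803
940 = 1*803 + 137
803 = 5*137 + 118
137 = 1*118 + 19
118 = 6*19 + 4
19 = 4*4 + 3
4 = 1*3 + 1
3 = 3*1 + 0
Back-substitute:
1 = 4 − 3
1 = −19 + 5·4
1 = 5·118 − 31·19
1 = −31·137 + 36·118
1 = 36·803 − 211·137
1 = −211·940 + 247·803
1 = 247·1743 − 458·940
1 = −458·2683 + 705·1743
1 = 705·9792 − 2573·2683
So 2683·(-2573) ≡ 1 (mod 9792), hence d ≡ -2573 ≡ 7219 (mod 9792).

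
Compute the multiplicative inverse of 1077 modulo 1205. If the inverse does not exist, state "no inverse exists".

273

Apply the Euclidean algorithm to 1205 and 1077:
1205 = 1·1077 + 128
1077 = 8·128 + 53
128 = 2·53 + 22
53 = 2·22 + 9
22 = 2·9 + 4
9 = 2·4 + 1
4 = 4·1 + 0
gcd = 1, so the inverse exists. Back-substitute:
1 = 9 − 2·4
1 = −2·22 + 5·9
1 = 5·53 − 12·22
1 = −12·128 + 29·53
1 = 29·1077 − 244·128
1 = −244·1205 + 273·1077
So 1077·273 ≡ 1 (mod 1205).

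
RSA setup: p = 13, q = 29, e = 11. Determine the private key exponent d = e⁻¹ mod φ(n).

275

φ(n) = (p−1)(q−1) = 12·28 = 336.
Need d with 11·d ≡ 1 (mod 336). Apply the extended Euclidean algorithm:
336 = 30*11 + 6
11 = 1*6 + 5
6 = 1*5 + 1
5 = 5*1 + 0
Back-substitute:
1 = 6 − 5
1 = −11 + 2·6
1 = 2·336 − 61·11
So 11·(-61) ≡ 1 (mod 336), hence d ≡ -61 ≡ 275 (mod 336).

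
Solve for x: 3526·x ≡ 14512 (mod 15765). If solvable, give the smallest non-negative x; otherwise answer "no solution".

22

First find gcd(3526, 15765):
15765 = 4×3526 + 1661
3526 = 2×1661 + 204
1661 = 8×204 + 29
204 = 7×29 + 1
29 = 29×1 + 0
gcd = 1, so a unique solution mod 15765 exists.
Back-substitute for the Bézout coefficients:
1 = 204 − 7·29
1 = −7·1661 + 57·204
1 = 57·3526 − 121·1661
1 = −121·15765 + 541·3526
So 3526·(541) ≡ 1 (mod 15765), giving 3526⁻¹ ≡ 541.
x ≡ 3526⁻¹·14512 ≡ 541·14512 ≡ 22 (mod 15765).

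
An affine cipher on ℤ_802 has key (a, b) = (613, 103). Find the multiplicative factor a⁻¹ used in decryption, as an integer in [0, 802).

157

Extended Euclidean algorithm:
802 = 1·613 + 189
613 = 3·189 + 46
189 = 4·46 + 5
46 = 9·5 + 1
5 = 5·1 + 0
gcd = 1, so the inverse exists. Back-substitute:
1 = 46 − 9·5
1 = −9·189 + 37·46
1 = 37·613 − 120·189
1 = −120·802 + 157·613
So 613·157 ≡ 1 (mod 802).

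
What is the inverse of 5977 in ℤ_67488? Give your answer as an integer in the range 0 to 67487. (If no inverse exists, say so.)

Run Euclid on (67488, 5977):
67488 = 11×5977 + 1741
5977 = 3×1741 + 754
1741 = 2×754 + 233
754 = 3×233 + 55
233 = 4×55 + 13
55 = 4×13 + 3
13 = 4×3 + 1
3 = 3×1 + 0
The gcd is 1. Working backward:
1 = 13 − 4·3
1 = −4·55 + 17·13
1 = 17·233 − 72·55
1 = −72·754 + 233·233
1 = 233·1741 − 538·754
1 = −538·5977 + 1847·1741
1 = 1847·67488 − 20855·5977
Thus 5977·(-20855) ≡ 1 (mod 67488); reducing, -20855 mod 67488 = 46633.

46633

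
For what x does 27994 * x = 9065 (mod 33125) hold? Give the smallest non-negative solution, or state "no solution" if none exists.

First find gcd(27994, 33125):
33125 = 1·27994 + 5131
27994 = 5·5131 + 2339
5131 = 2·2339 + 453
2339 = 5·453 + 74
453 = 6·74 + 9
74 = 8·9 + 2
9 = 4·2 + 1
2 = 2·1 + 0
gcd = 1, so a unique solution mod 33125 exists.
Back-substitute for the Bézout coefficients:
1 = 9 − 4·2
1 = −4·74 + 33·9
1 = 33·453 − 202·74
1 = −202·2339 + 1043·453
1 = 1043·5131 − 2288·2339
1 = −2288·27994 + 12483·5131
1 = 12483·33125 − 14771·27994
So 27994·(-14771) ≡ 1 (mod 33125), giving 27994⁻¹ ≡ 18354.
x ≡ 27994⁻¹·9065 ≡ 18354·9065 ≡ 25260 (mod 33125).

25260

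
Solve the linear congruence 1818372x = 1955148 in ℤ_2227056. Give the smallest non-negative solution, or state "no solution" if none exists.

First find gcd(1818372, 2227056):
2227056 = 1*1818372 + 408684
1818372 = 4*408684 + 183636
408684 = 2*183636 + 41412
183636 = 4*41412 + 17988
41412 = 2*17988 + 5436
17988 = 3*5436 + 1680
5436 = 3*1680 + 396
1680 = 4*396 + 96
396 = 4*96 + 12
96 = 8*12 + 0
gcd = 12 and 12 | 1955148, so solutions exist. Divide through by 12: 151531x ≡ 162929 (mod 185588).
Now find 151531⁻¹ mod 185588:
185588 = 1·151531 + 34057
151531 = 4·34057 + 15303
34057 = 2·15303 + 3451
15303 = 4·3451 + 1499
3451 = 2·1499 + 453
1499 = 3·453 + 140
453 = 3·140 + 33
140 = 4·33 + 8
33 = 4·8 + 1
8 = 8·1 + 0
Back-substitute:
1 = 33 − 4·8
1 = −4·140 + 17·33
1 = 17·453 − 55·140
1 = −55·1499 + 182·453
1 = 182·3451 − 419·1499
1 = −419·15303 + 1858·3451
1 = 1858·34057 − 4135·15303
1 = −4135·151531 + 18398·34057
1 = 18398·185588 − 22533·151531
So 151531·(-22533) ≡ 1 (mod 185588), i.e. 151531⁻¹ ≡ 163055.
Then x ≡ 163055·162929 ≡ 22659 (mod 185588); the smallest non-negative solution is x = 22659.

22659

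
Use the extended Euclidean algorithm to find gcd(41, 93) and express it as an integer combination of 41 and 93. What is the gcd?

Repeated division:
93 = 2×41 + 11
41 = 3×11 + 8
11 = 1×8 + 3
8 = 2×3 + 2
3 = 1×2 + 1
2 = 2×1 + 0
gcd(41, 93) = 1.
Express as a combination:
1 = 3 − 2
1 = −8 + 3·3
1 = 3·11 − 4·8
1 = −4·41 + 15·11
1 = 15·93 − 34·41
So 1 = (15)·93 + (-34)·41.

1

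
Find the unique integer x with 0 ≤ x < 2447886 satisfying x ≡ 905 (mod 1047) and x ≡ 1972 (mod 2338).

Write x = 905 + 1047·k. Then 1047·k ≡ 1972 − 905 ≡ 1067 (mod 2338).
Need 1047⁻¹ mod 2338. Extended Euclid on (2338, 1047):
2338 = 2·1047 + 244
1047 = 4·244 + 71
244 = 3·71 + 31
71 = 2·31 + 9
31 = 3·9 + 4
9 = 2·4 + 1
4 = 4·1 + 0
Back-substitute:
1 = 9 − 2·4
1 = −2·31 + 7·9
1 = 7·71 − 16·31
1 = −16·244 + 55·71
1 = 55·1047 − 236·244
1 = −236·2338 + 527·1047
1047⁻¹ ≡ 527 (mod 2338), so k ≡ 527·1067 ≡ 1189 (mod 2338).
x = 905 + 1047·1189 = 1245788.

1245788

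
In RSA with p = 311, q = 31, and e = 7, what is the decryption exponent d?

φ(n) = (p−1)(q−1) = 310·30 = 9300.
Need d with 7·d ≡ 1 (mod 9300). Apply the extended Euclidean algorithm:
9300 = 1328*7 + 4
7 = 1*4 + 3
4 = 1*3 + 1
3 = 3*1 + 0
Back-substitute:
1 = 4 − 3
1 = −7 + 2·4
1 = 2·9300 − 2657·7
So 7·(-2657) ≡ 1 (mod 9300), hence d ≡ -2657 ≡ 6643 (mod 9300).

6643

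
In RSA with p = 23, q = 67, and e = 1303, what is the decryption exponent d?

φ(n) = (p−1)(q−1) = 22·66 = 1452.
Need d with 1303·d ≡ 1 (mod 1452). Apply the extended Euclidean algorithm:
1452 = 1×1303 + 149
1303 = 8×149 + 111
149 = 1×111 + 38
111 = 2×38 + 35
38 = 1×35 + 3
35 = 11×3 + 2
3 = 1×2 + 1
2 = 2×1 + 0
Back-substitute:
1 = 3 − 2
1 = −35 + 12·3
1 = 12·38 − 13·35
1 = −13·111 + 38·38
1 = 38·149 − 51·111
1 = −51·1303 + 446·149
1 = 446·1452 − 497·1303
So 1303·(-497) ≡ 1 (mod 1452), hence d ≡ -497 ≡ 955 (mod 1452).

955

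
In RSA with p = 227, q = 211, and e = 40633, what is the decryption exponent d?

577

φ(n) = (p−1)(q−1) = 226·210 = 47460.
Need d with 40633·d ≡ 1 (mod 47460). Apply the extended Euclidean algorithm:
47460 = 1*40633 + 6827
40633 = 5*6827 + 6498
6827 = 1*6498 + 329
6498 = 19*329 + 247
329 = 1*247 + 82
247 = 3*82 + 1
82 = 82*1 + 0
Back-substitute:
1 = 247 − 3·82
1 = −3·329 + 4·247
1 = 4·6498 − 79·329
1 = −79·6827 + 83·6498
1 = 83·40633 − 494·6827
1 = −494·47460 + 577·40633
So 40633·577 ≡ 1 (mod 47460), hence d = 577.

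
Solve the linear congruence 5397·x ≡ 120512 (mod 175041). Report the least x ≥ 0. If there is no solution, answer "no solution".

no solution

gcd(5397, 175041):
175041 = 32·5397 + 2337
5397 = 2·2337 + 723
2337 = 3·723 + 168
723 = 4·168 + 51
168 = 3·51 + 15
51 = 3·15 + 6
15 = 2·6 + 3
6 = 2·3 + 0
gcd = 3, but 3 ∤ 120512, so the congruence has no solution.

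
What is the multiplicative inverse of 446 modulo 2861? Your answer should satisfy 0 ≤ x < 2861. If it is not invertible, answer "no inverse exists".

Run Euclid on (2861, 446):
2861 = 6·446 + 185
446 = 2·185 + 76
185 = 2·76 + 33
76 = 2·33 + 10
33 = 3·10 + 3
10 = 3·3 + 1
3 = 3·1 + 0
The gcd is 1. Working backward:
1 = 10 − 3·3
1 = −3·33 + 10·10
1 = 10·76 − 23·33
1 = −23·185 + 56·76
1 = 56·446 − 135·185
1 = −135·2861 + 866·446
So 446·866 ≡ 1 (mod 2861).

866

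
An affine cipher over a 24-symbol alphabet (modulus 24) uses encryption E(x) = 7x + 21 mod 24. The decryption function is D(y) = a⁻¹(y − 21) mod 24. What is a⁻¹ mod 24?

gcd(24, 7) by repeated division:
24 = 3*7 + 3
7 = 2*3 + 1
3 = 3*1 + 0
Since gcd(7, 24) = 1, back-substitute to write 1 as a combination:
1 = 7 − 2·3
1 = −2·24 + 7·7
So 7·7 ≡ 1 (mod 24).

7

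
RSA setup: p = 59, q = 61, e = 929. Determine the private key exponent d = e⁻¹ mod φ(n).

φ(n) = (p−1)(q−1) = 58·60 = 3480.
Need d with 929·d ≡ 1 (mod 3480). Apply the extended Euclidean algorithm:
3480 = 3*929 + 693
929 = 1*693 + 236
693 = 2*236 + 221
236 = 1*221 + 15
221 = 14*15 + 11
15 = 1*11 + 4
11 = 2*4 + 3
4 = 1*3 + 1
3 = 3*1 + 0
Back-substitute:
1 = 4 − 3
1 = −11 + 3·4
1 = 3·15 − 4·11
1 = −4·221 + 59·15
1 = 59·236 − 63·221
1 = −63·693 + 185·236
1 = 185·929 − 248·693
1 = −248·3480 + 929·929
So 929·929 ≡ 1 (mod 3480), hence d = 929.

929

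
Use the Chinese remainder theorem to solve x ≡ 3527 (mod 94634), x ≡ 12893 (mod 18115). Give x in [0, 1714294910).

305576713

Write x = 3527 + 94634·k. Then 94634·k ≡ 12893 − 3527 ≡ 9366 (mod 18115).
Need 94634⁻¹ mod 18115. Extended Euclid on (18115, 4059):
18115 = 4·4059 + 1879
4059 = 2·1879 + 301
1879 = 6·301 + 73
301 = 4·73 + 9
73 = 8·9 + 1
9 = 9·1 + 0
Back-substitute:
1 = 73 − 8·9
1 = −8·301 + 33·73
1 = 33·1879 − 206·301
1 = −206·4059 + 445·1879
1 = 445·18115 − 1986·4059
94634⁻¹ ≡ 16129 (mod 18115), so k ≡ 16129·9366 ≡ 3229 (mod 18115).
x = 3527 + 94634·3229 = 305576713.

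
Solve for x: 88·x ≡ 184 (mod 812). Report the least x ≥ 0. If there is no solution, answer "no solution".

39

First find gcd(88, 812):
812 = 9*88 + 20
88 = 4*20 + 8
20 = 2*8 + 4
8 = 2*4 + 0
gcd = 4 and 4 | 184, so solutions exist. Divide through by 4: 22x ≡ 46 (mod 203).
Now find 22⁻¹ mod 203:
203 = 9*22 + 5
22 = 4*5 + 2
5 = 2*2 + 1
2 = 2*1 + 0
Back-substitute:
1 = 5 − 2·2
1 = −2·22 + 9·5
1 = 9·203 − 83·22
So 22·(-83) ≡ 1 (mod 203), i.e. 22⁻¹ ≡ 120.
Then x ≡ 120·46 ≡ 39 (mod 203); the smallest non-negative solution is x = 39.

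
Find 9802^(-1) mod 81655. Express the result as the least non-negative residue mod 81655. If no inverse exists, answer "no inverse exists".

63403

gcd(81655, 9802) by repeated division:
81655 = 8·9802 + 3239
9802 = 3·3239 + 85
3239 = 38·85 + 9
85 = 9·9 + 4
9 = 2·4 + 1
4 = 4·1 + 0
The gcd is 1. Working backward:
1 = 9 − 2·4
1 = −2·85 + 19·9
1 = 19·3239 − 724·85
1 = −724·9802 + 2191·3239
1 = 2191·81655 − 18252·9802
So 9802·(-18252) ≡ 1 (mod 81655), and -18252 ≡ 63403 (mod 81655).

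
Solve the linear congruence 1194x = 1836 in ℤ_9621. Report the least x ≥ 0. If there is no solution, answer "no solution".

66

First find gcd(1194, 9621):
9621 = 8·1194 + 69
1194 = 17·69 + 21
69 = 3·21 + 6
21 = 3·6 + 3
6 = 2·3 + 0
gcd = 3 and 3 | 1836, so solutions exist. Divide through by 3: 398x ≡ 612 (mod 3207).
Now find 398⁻¹ mod 3207:
3207 = 8·398 + 23
398 = 17·23 + 7
23 = 3·7 + 2
7 = 3·2 + 1
2 = 2·1 + 0
Back-substitute:
1 = 7 − 3·2
1 = −3·23 + 10·7
1 = 10·398 − 173·23
1 = −173·3207 + 1394·398
So 398⁻¹ ≡ 1394 (mod 3207).
Then x ≡ 1394·612 ≡ 66 (mod 3207); the smallest non-negative solution is x = 66.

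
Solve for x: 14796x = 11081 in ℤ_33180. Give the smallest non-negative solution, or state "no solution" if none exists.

no solution

gcd(14796, 33180):
33180 = 2·14796 + 3588
14796 = 4·3588 + 444
3588 = 8·444 + 36
444 = 12·36 + 12
36 = 3·12 + 0
gcd = 12, but 12 ∤ 11081, so the congruence has no solution.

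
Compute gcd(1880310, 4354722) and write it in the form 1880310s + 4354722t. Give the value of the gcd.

6

Apply Euclid's algorithm to 4354722 and 1880310:
4354722 = 2*1880310 + 594102
1880310 = 3*594102 + 98004
594102 = 6*98004 + 6078
98004 = 16*6078 + 756
6078 = 8*756 + 30
756 = 25*30 + 6
30 = 5*6 + 0
gcd(1880310, 4354722) = 6.
Working backward:
6 = 756 − 25·30
6 = −25·6078 + 201·756
6 = 201·98004 − 3241·6078
6 = −3241·594102 + 19647·98004
6 = 19647·1880310 − 62182·594102
6 = −62182·4354722 + 144011·1880310
So 6 = (-62182)·4354722 + (144011)·1880310.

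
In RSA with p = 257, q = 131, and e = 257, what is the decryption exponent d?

22273

φ(n) = (p−1)(q−1) = 256·130 = 33280.
Need d with 257·d ≡ 1 (mod 33280). Apply the extended Euclidean algorithm:
33280 = 129*257 + 127
257 = 2*127 + 3
127 = 42*3 + 1
3 = 3*1 + 0
Back-substitute:
1 = 127 − 42·3
1 = −42·257 + 85·127
1 = 85·33280 − 11007·257
So 257·(-11007) ≡ 1 (mod 33280), hence d ≡ -11007 ≡ 22273 (mod 33280).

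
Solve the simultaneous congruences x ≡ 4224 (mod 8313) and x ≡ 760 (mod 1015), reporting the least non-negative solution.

Write x = 4224 + 8313·k. Then 8313·k ≡ 760 − 4224 ≡ 596 (mod 1015).
Need 8313⁻¹ mod 1015. Extended Euclid on (1015, 193):
1015 = 5·193 + 50
193 = 3·50 + 43
50 = 1·43 + 7
43 = 6·7 + 1
7 = 7·1 + 0
Back-substitute:
1 = 43 − 6·7
1 = −6·50 + 7·43
1 = 7·193 − 27·50
1 = −27·1015 + 142·193
8313⁻¹ ≡ 142 (mod 1015), so k ≡ 142·596 ≡ 387 (mod 1015).
x = 4224 + 8313·387 = 3221355.

3221355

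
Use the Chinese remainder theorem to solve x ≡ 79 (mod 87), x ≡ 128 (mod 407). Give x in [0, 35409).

Write x = 79 + 87·k. Then 87·k ≡ 128 − 79 ≡ 49 (mod 407).
Need 87⁻¹ mod 407. Extended Euclid on (407, 87):
407 = 4·87 + 59
87 = 1·59 + 28
59 = 2·28 + 3
28 = 9·3 + 1
3 = 3·1 + 0
Back-substitute:
1 = 28 − 9·3
1 = −9·59 + 19·28
1 = 19·87 − 28·59
1 = −28·407 + 131·87
87⁻¹ ≡ 131 (mod 407), so k ≡ 131·49 ≡ 314 (mod 407).
x = 79 + 87·314 = 27397.

27397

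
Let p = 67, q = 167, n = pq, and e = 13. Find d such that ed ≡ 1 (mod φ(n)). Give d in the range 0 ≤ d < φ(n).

φ(n) = (p−1)(q−1) = 66·166 = 10956.
Need d with 13·d ≡ 1 (mod 10956). Apply the extended Euclidean algorithm:
10956 = 842×13 + 10
13 = 1×10 + 3
10 = 3×3 + 1
3 = 3×1 + 0
Back-substitute:
1 = 10 − 3·3
1 = −3·13 + 4·10
1 = 4·10956 − 3371·13
So 13·(-3371) ≡ 1 (mod 10956), hence d ≡ -3371 ≡ 7585 (mod 10956).

7585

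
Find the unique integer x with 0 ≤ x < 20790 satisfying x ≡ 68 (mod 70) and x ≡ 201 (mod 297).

6438

Write x = 68 + 70·k. Then 70·k ≡ 201 − 68 ≡ 133 (mod 297).
Need 70⁻¹ mod 297. Extended Euclid on (297, 70):
297 = 4·70 + 17
70 = 4·17 + 2
17 = 8·2 + 1
2 = 2·1 + 0
Back-substitute:
1 = 17 − 8·2
1 = −8·70 + 33·17
1 = 33·297 − 140·70
70⁻¹ ≡ 157 (mod 297), so k ≡ 157·133 ≡ 91 (mod 297).
x = 68 + 70·91 = 6438.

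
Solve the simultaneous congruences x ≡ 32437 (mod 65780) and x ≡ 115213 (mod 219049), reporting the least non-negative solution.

2356206257

Write x = 32437 + 65780·k. Then 65780·k ≡ 115213 − 32437 ≡ 82776 (mod 219049).
Need 65780⁻¹ mod 219049. Extended Euclid on (219049, 65780):
219049 = 3·65780 + 21709
65780 = 3·21709 + 653
21709 = 33·653 + 160
653 = 4·160 + 13
160 = 12·13 + 4
13 = 3·4 + 1
4 = 4·1 + 0
Back-substitute:
1 = 13 − 3·4
1 = −3·160 + 37·13
1 = 37·653 − 151·160
1 = −151·21709 + 5020·653
1 = 5020·65780 − 15211·21709
1 = −15211·219049 + 50653·65780
65780⁻¹ ≡ 50653 (mod 219049), so k ≡ 50653·82776 ≡ 35819 (mod 219049).
x = 32437 + 65780·35819 = 2356206257.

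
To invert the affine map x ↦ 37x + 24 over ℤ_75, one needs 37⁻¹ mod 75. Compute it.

Extended Euclidean algorithm:
75 = 2*37 + 1
37 = 37*1 + 0
Since gcd(37, 75) = 1, back-substitute to write 1 as a combination:
1 = 75 − 2·37
So 37·(-2) ≡ 1 (mod 75), and -2 ≡ 73 (mod 75).

73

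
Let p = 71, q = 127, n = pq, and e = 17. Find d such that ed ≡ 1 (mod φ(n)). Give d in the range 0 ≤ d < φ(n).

3113

φ(n) = (p−1)(q−1) = 70·126 = 8820.
Need d with 17·d ≡ 1 (mod 8820). Apply the extended Euclidean algorithm:
8820 = 518*17 + 14
17 = 1*14 + 3
14 = 4*3 + 2
3 = 1*2 + 1
2 = 2*1 + 0
Back-substitute:
1 = 3 − 2
1 = −14 + 5·3
1 = 5·17 − 6·14
1 = −6·8820 + 3113·17
So 17·3113 ≡ 1 (mod 8820), hence d = 3113.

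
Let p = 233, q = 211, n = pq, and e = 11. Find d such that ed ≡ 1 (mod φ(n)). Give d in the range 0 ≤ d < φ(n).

φ(n) = (p−1)(q−1) = 232·210 = 48720.
Need d with 11·d ≡ 1 (mod 48720). Apply the extended Euclidean algorithm:
48720 = 4429×11 + 1
11 = 11×1 + 0
Back-substitute:
1 = 48720 − 4429·11
So 11·(-4429) ≡ 1 (mod 48720), hence d ≡ -4429 ≡ 44291 (mod 48720).

44291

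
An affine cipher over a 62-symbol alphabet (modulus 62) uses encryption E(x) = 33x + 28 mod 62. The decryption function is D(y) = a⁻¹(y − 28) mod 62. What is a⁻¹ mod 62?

47

Run Euclid on (62, 33):
62 = 1×33 + 29
33 = 1×29 + 4
29 = 7×4 + 1
4 = 4×1 + 0
The gcd is 1. Working backward:
1 = 29 − 7·4
1 = −7·33 + 8·29
1 = 8·62 − 15·33
Hence 33⁻¹ ≡ -15 ≡ 47 (mod 62).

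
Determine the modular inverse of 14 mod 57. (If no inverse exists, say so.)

gcd(57, 14) by repeated division:
57 = 4×14 + 1
14 = 14×1 + 0
Since gcd(14, 57) = 1, back-substitute to write 1 as a combination:
1 = 57 − 4·14
Thus 14·(-4) ≡ 1 (mod 57); reducing, -4 mod 57 = 53.

53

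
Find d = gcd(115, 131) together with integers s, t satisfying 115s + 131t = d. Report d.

1

Repeated division:
131 = 1*115 + 16
115 = 7*16 + 3
16 = 5*3 + 1
3 = 3*1 + 0
gcd(115, 131) = 1.
Express as a combination:
1 = 16 − 5·3
1 = −5·115 + 36·16
1 = 36·131 − 41·115
So 1 = (36)·131 + (-41)·115.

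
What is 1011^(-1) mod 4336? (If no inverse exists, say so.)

2955

Apply the Euclidean algorithm to 4336 and 1011:
4336 = 4×1011 + 292
1011 = 3×292 + 135
292 = 2×135 + 22
135 = 6×22 + 3
22 = 7×3 + 1
3 = 3×1 + 0
The gcd is 1. Working backward:
1 = 22 − 7·3
1 = −7·135 + 43·22
1 = 43·292 − 93·135
1 = −93·1011 + 322·292
1 = 322·4336 − 1381·1011
Hence 1011⁻¹ ≡ -1381 ≡ 2955 (mod 4336).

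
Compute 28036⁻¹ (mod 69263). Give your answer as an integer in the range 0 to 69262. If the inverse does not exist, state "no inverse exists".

64196

Extended Euclidean algorithm:
69263 = 2×28036 + 13191
28036 = 2×13191 + 1654
13191 = 7×1654 + 1613
1654 = 1×1613 + 41
1613 = 39×41 + 14
41 = 2×14 + 13
14 = 1×13 + 1
13 = 13×1 + 0
gcd = 1, so the inverse exists. Back-substitute:
1 = 14 − 13
1 = −41 + 3·14
1 = 3·1613 − 118·41
1 = −118·1654 + 121·1613
1 = 121·13191 − 965·1654
1 = −965·28036 + 2051·13191
1 = 2051·69263 − 5067·28036
Hence 28036⁻¹ ≡ -5067 ≡ 64196 (mod 69263).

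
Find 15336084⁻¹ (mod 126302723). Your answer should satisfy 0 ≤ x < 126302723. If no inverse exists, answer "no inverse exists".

101576885

gcd(126302723, 15336084) by repeated division:
126302723 = 8*15336084 + 3614051
15336084 = 4*3614051 + 879880
3614051 = 4*879880 + 94531
879880 = 9*94531 + 29101
94531 = 3*29101 + 7228
29101 = 4*7228 + 189
7228 = 38*189 + 46
189 = 4*46 + 5
46 = 9*5 + 1
5 = 5*1 + 0
gcd = 1, so the inverse exists. Back-substitute:
1 = 46 − 9·5
1 = −9·189 + 37·46
1 = 37·7228 − 1415·189
1 = −1415·29101 + 5697·7228
1 = 5697·94531 − 18506·29101
1 = −18506·879880 + 172251·94531
1 = 172251·3614051 − 707510·879880
1 = −707510·15336084 + 3002291·3614051
1 = 3002291·126302723 − 24725838·15336084
Thus 15336084·(-24725838) ≡ 1 (mod 126302723); reducing, -24725838 mod 126302723 = 101576885.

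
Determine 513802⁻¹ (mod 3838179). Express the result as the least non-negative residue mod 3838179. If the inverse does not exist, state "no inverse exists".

gcd(3838179, 513802) by repeated division:
3838179 = 7*513802 + 241565
513802 = 2*241565 + 30672
241565 = 7*30672 + 26861
30672 = 1*26861 + 3811
26861 = 7*3811 + 184
3811 = 20*184 + 131
184 = 1*131 + 53
131 = 2*53 + 25
53 = 2*25 + 3
25 = 8*3 + 1
3 = 3*1 + 0
gcd = 1, so the inverse exists. Back-substitute:
1 = 25 − 8·3
1 = −8·53 + 17·25
1 = 17·131 − 42·53
1 = −42·184 + 59·131
1 = 59·3811 − 1222·184
1 = −1222·26861 + 8613·3811
1 = 8613·30672 − 9835·26861
1 = −9835·241565 + 77458·30672
1 = 77458·513802 − 164751·241565
1 = −164751·3838179 + 1230715·513802
So 513802·1230715 ≡ 1 (mod 3838179).

1230715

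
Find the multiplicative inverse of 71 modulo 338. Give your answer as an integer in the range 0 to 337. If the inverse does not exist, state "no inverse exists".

219

Extended Euclidean algorithm:
338 = 4·71 + 54
71 = 1·54 + 17
54 = 3·17 + 3
17 = 5·3 + 2
3 = 1·2 + 1
2 = 2·1 + 0
The gcd is 1. Working backward:
1 = 3 − 2
1 = −17 + 6·3
1 = 6·54 − 19·17
1 = −19·71 + 25·54
1 = 25·338 − 119·71
Hence 71⁻¹ ≡ -119 ≡ 219 (mod 338).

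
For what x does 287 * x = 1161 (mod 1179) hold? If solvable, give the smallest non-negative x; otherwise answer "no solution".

First find gcd(287, 1179):
1179 = 4·287 + 31
287 = 9·31 + 8
31 = 3·8 + 7
8 = 1·7 + 1
7 = 7·1 + 0
gcd = 1, so a unique solution mod 1179 exists.
Back-substitute for the Bézout coefficients:
1 = 8 − 7
1 = −31 + 4·8
1 = 4·287 − 37·31
1 = −37·1179 + 152·287
So 287·(152) ≡ 1 (mod 1179), giving 287⁻¹ ≡ 152.
x ≡ 287⁻¹·1161 ≡ 152·1161 ≡ 801 (mod 1179).

801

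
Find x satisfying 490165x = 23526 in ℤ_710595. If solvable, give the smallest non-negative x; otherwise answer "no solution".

gcd(490165, 710595):
710595 = 1·490165 + 220430
490165 = 2·220430 + 49305
220430 = 4·49305 + 23210
49305 = 2·23210 + 2885
23210 = 8·2885 + 130
2885 = 22·130 + 25
130 = 5·25 + 5
25 = 5·5 + 0
gcd = 5, but 5 ∤ 23526, so the congruence has no solution.

no solution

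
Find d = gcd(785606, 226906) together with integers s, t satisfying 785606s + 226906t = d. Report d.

2

Apply Euclid's algorithm to 785606 and 226906:
785606 = 3*226906 + 104888
226906 = 2*104888 + 17130
104888 = 6*17130 + 2108
17130 = 8*2108 + 266
2108 = 7*266 + 246
266 = 1*246 + 20
246 = 12*20 + 6
20 = 3*6 + 2
6 = 3*2 + 0
gcd(785606, 226906) = 2.
Working backward:
2 = 20 − 3·6
2 = −3·246 + 37·20
2 = 37·266 − 40·246
2 = −40·2108 + 317·266
2 = 317·17130 − 2576·2108
2 = −2576·104888 + 15773·17130
2 = 15773·226906 − 34122·104888
2 = −34122·785606 + 118139·226906
So 2 = (-34122)·785606 + (118139)·226906.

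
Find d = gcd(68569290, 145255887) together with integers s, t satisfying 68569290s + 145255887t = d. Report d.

9

Apply Euclid's algorithm to 145255887 and 68569290:
145255887 = 2×68569290 + 8117307
68569290 = 8×8117307 + 3630834
8117307 = 2×3630834 + 855639
3630834 = 4×855639 + 208278
855639 = 4×208278 + 22527
208278 = 9×22527 + 5535
22527 = 4×5535 + 387
5535 = 14×387 + 117
387 = 3×117 + 36
117 = 3×36 + 9
36 = 4×9 + 0
gcd(68569290, 145255887) = 9.
Back-substituting:
9 = 117 − 3·36
9 = −3·387 + 10·117
9 = 10·5535 − 143·387
9 = −143·22527 + 582·5535
9 = 582·208278 − 5381·22527
9 = −5381·855639 + 22106·208278
9 = 22106·3630834 − 93805·855639
9 = −93805·8117307 + 209716·3630834
9 = 209716·68569290 − 1771533·8117307
9 = −1771533·145255887 + 3752782·68569290
So 9 = (-1771533)·145255887 + (3752782)·68569290.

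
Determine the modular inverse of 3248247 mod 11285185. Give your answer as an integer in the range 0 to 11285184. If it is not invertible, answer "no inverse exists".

10825373

Run Euclid on (11285185, 3248247):
11285185 = 3×3248247 + 1540444
3248247 = 2×1540444 + 167359
1540444 = 9×167359 + 34213
167359 = 4×34213 + 30507
34213 = 1×30507 + 3706
30507 = 8×3706 + 859
3706 = 4×859 + 270
859 = 3×270 + 49
270 = 5×49 + 25
49 = 1×25 + 24
25 = 1×24 + 1
24 = 24×1 + 0
Since gcd(3248247, 11285185) = 1, back-substitute to write 1 as a combination:
1 = 25 − 24
1 = −49 + 2·25
1 = 2·270 − 11·49
1 = −11·859 + 35·270
1 = 35·3706 − 151·859
1 = −151·30507 + 1243·3706
1 = 1243·34213 − 1394·30507
1 = −1394·167359 + 6819·34213
1 = 6819·1540444 − 62765·167359
1 = −62765·3248247 + 132349·1540444
1 = 132349·11285185 − 459812·3248247
Thus 3248247·(-459812) ≡ 1 (mod 11285185); reducing, -459812 mod 11285185 = 10825373.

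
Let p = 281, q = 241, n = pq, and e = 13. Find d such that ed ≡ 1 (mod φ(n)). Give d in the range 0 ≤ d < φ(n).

20677

φ(n) = (p−1)(q−1) = 280·240 = 67200.
Need d with 13·d ≡ 1 (mod 67200). Apply the extended Euclidean algorithm:
67200 = 5169*13 + 3
13 = 4*3 + 1
3 = 3*1 + 0
Back-substitute:
1 = 13 − 4·3
1 = −4·67200 + 20677·13
So 13·20677 ≡ 1 (mod 67200), hence d = 20677.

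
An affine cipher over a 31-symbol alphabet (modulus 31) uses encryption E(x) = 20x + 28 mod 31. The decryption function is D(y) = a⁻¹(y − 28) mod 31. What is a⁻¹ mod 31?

gcd(31, 20) by repeated division:
31 = 1*20 + 11
20 = 1*11 + 9
11 = 1*9 + 2
9 = 4*2 + 1
2 = 2*1 + 0
gcd = 1, so the inverse exists. Back-substitute:
1 = 9 − 4·2
1 = −4·11 + 5·9
1 = 5·20 − 9·11
1 = −9·31 + 14·20
So 20·14 ≡ 1 (mod 31).

14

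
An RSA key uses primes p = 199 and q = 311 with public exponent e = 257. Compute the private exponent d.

1433

φ(n) = (p−1)(q−1) = 198·310 = 61380.
Need d with 257·d ≡ 1 (mod 61380). Apply the extended Euclidean algorithm:
61380 = 238*257 + 214
257 = 1*214 + 43
214 = 4*43 + 42
43 = 1*42 + 1
42 = 42*1 + 0
Back-substitute:
1 = 43 − 42
1 = −214 + 5·43
1 = 5·257 − 6·214
1 = −6·61380 + 1433·257
So 257·1433 ≡ 1 (mod 61380), hence d = 1433.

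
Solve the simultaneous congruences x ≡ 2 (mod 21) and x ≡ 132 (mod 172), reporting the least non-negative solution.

Write x = 2 + 21·k. Then 21·k ≡ 132 − 2 ≡ 130 (mod 172).
Need 21⁻¹ mod 172. Extended Euclid on (172, 21):
172 = 8×21 + 4
21 = 5×4 + 1
4 = 4×1 + 0
Back-substitute:
1 = 21 − 5·4
1 = −5·172 + 41·21
21⁻¹ ≡ 41 (mod 172), so k ≡ 41·130 ≡ 170 (mod 172).
x = 2 + 21·170 = 3572.

3572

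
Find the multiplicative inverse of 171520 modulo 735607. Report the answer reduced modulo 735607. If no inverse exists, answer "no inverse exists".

Extended Euclidean algorithm:
735607 = 4*171520 + 49527
171520 = 3*49527 + 22939
49527 = 2*22939 + 3649
22939 = 6*3649 + 1045
3649 = 3*1045 + 514
1045 = 2*514 + 17
514 = 30*17 + 4
17 = 4*4 + 1
4 = 4*1 + 0
Since gcd(171520, 735607) = 1, back-substitute to write 1 as a combination:
1 = 17 − 4·4
1 = −4·514 + 121·17
1 = 121·1045 − 246·514
1 = −246·3649 + 859·1045
1 = 859·22939 − 5400·3649
1 = −5400·49527 + 11659·22939
1 = 11659·171520 − 40377·49527
1 = −40377·735607 + 173167·171520
So 171520·173167 ≡ 1 (mod 735607).

173167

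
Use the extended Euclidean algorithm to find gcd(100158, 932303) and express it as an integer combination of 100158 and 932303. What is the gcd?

1

Euclidean algorithm:
932303 = 9×100158 + 30881
100158 = 3×30881 + 7515
30881 = 4×7515 + 821
7515 = 9×821 + 126
821 = 6×126 + 65
126 = 1×65 + 61
65 = 1×61 + 4
61 = 15×4 + 1
4 = 4×1 + 0
gcd(100158, 932303) = 1.
Back-substituting:
1 = 61 − 15·4
1 = −15·65 + 16·61
1 = 16·126 − 31·65
1 = −31·821 + 202·126
1 = 202·7515 − 1849·821
1 = −1849·30881 + 7598·7515
1 = 7598·100158 − 24643·30881
1 = −24643·932303 + 229385·100158
So 1 = (-24643)·932303 + (229385)·100158.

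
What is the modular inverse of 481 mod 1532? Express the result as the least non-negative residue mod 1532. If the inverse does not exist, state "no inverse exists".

Apply the Euclidean algorithm to 1532 and 481:
1532 = 3*481 + 89
481 = 5*89 + 36
89 = 2*36 + 17
36 = 2*17 + 2
17 = 8*2 + 1
2 = 2*1 + 0
The gcd is 1. Working backward:
1 = 17 − 8·2
1 = −8·36 + 17·17
1 = 17·89 − 42·36
1 = −42·481 + 227·89
1 = 227·1532 − 723·481
Thus 481·(-723) ≡ 1 (mod 1532); reducing, -723 mod 1532 = 809.

809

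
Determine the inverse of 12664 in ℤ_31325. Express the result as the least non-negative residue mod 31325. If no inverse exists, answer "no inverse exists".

21834

Extended Euclidean algorithm:
31325 = 2×12664 + 5997
12664 = 2×5997 + 670
5997 = 8×670 + 637
670 = 1×637 + 33
637 = 19×33 + 10
33 = 3×10 + 3
10 = 3×3 + 1
3 = 3×1 + 0
gcd = 1, so the inverse exists. Back-substitute:
1 = 10 − 3·3
1 = −3·33 + 10·10
1 = 10·637 − 193·33
1 = −193·670 + 203·637
1 = 203·5997 − 1817·670
1 = −1817·12664 + 3837·5997
1 = 3837·31325 − 9491·12664
Thus 12664·(-9491) ≡ 1 (mod 31325); reducing, -9491 mod 31325 = 21834.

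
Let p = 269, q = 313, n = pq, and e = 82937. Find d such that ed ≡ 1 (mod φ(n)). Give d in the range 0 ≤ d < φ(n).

77705

φ(n) = (p−1)(q−1) = 268·312 = 83616.
Need d with 82937·d ≡ 1 (mod 83616). Apply the extended Euclidean algorithm:
83616 = 1·82937 + 679
82937 = 122·679 + 99
679 = 6·99 + 85
99 = 1·85 + 14
85 = 6·14 + 1
14 = 14·1 + 0
Back-substitute:
1 = 85 − 6·14
1 = −6·99 + 7·85
1 = 7·679 − 48·99
1 = −48·82937 + 5863·679
1 = 5863·83616 − 5911·82937
So 82937·(-5911) ≡ 1 (mod 83616), hence d ≡ -5911 ≡ 77705 (mod 83616).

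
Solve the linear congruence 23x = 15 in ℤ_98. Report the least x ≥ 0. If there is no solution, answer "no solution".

39

First find gcd(23, 98):
98 = 4·23 + 6
23 = 3·6 + 5
6 = 1·5 + 1
5 = 5·1 + 0
gcd = 1, so a unique solution mod 98 exists.
Back-substitute for the Bézout coefficients:
1 = 6 − 5
1 = −23 + 4·6
1 = 4·98 − 17·23
So 23·(-17) ≡ 1 (mod 98), giving 23⁻¹ ≡ 81.
x ≡ 23⁻¹·15 ≡ 81·15 ≡ 39 (mod 98).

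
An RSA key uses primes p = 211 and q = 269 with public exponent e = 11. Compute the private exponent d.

40931

φ(n) = (p−1)(q−1) = 210·268 = 56280.
Need d with 11·d ≡ 1 (mod 56280). Apply the extended Euclidean algorithm:
56280 = 5116×11 + 4
11 = 2×4 + 3
4 = 1×3 + 1
3 = 3×1 + 0
Back-substitute:
1 = 4 − 3
1 = −11 + 3·4
1 = 3·56280 − 15349·11
So 11·(-15349) ≡ 1 (mod 56280), hence d ≡ -15349 ≡ 40931 (mod 56280).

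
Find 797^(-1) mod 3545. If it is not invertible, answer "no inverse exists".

Extended Euclidean algorithm:
3545 = 4*797 + 357
797 = 2*357 + 83
357 = 4*83 + 25
83 = 3*25 + 8
25 = 3*8 + 1
8 = 8*1 + 0
Since gcd(797, 3545) = 1, back-substitute to write 1 as a combination:
1 = 25 − 3·8
1 = −3·83 + 10·25
1 = 10·357 − 43·83
1 = −43·797 + 96·357
1 = 96·3545 − 427·797
So 797·(-427) ≡ 1 (mod 3545), and -427 ≡ 3118 (mod 3545).

3118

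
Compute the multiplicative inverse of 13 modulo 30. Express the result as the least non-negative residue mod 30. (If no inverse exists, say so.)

Run Euclid on (30, 13):
30 = 2*13 + 4
13 = 3*4 + 1
4 = 4*1 + 0
The gcd is 1. Working backward:
1 = 13 − 3·4
1 = −3·30 + 7·13
So 13·7 ≡ 1 (mod 30).

7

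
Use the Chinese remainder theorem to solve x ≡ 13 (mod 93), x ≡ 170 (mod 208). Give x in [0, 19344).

Write x = 13 + 93·k. Then 93·k ≡ 170 − 13 ≡ 157 (mod 208).
Need 93⁻¹ mod 208. Extended Euclid on (208, 93):
208 = 2*93 + 22
93 = 4*22 + 5
22 = 4*5 + 2
5 = 2*2 + 1
2 = 2*1 + 0
Back-substitute:
1 = 5 − 2·2
1 = −2·22 + 9·5
1 = 9·93 − 38·22
1 = −38·208 + 85·93
93⁻¹ ≡ 85 (mod 208), so k ≡ 85·157 ≡ 33 (mod 208).
x = 13 + 93·33 = 3082.

3082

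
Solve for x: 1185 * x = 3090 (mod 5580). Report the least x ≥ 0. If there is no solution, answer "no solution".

158

First find gcd(1185, 5580):
5580 = 4*1185 + 840
1185 = 1*840 + 345
840 = 2*345 + 150
345 = 2*150 + 45
150 = 3*45 + 15
45 = 3*15 + 0
gcd = 15 and 15 | 3090, so solutions exist. Divide through by 15: 79x ≡ 206 (mod 372).
Now find 79⁻¹ mod 372:
372 = 4*79 + 56
79 = 1*56 + 23
56 = 2*23 + 10
23 = 2*10 + 3
10 = 3*3 + 1
3 = 3*1 + 0
Back-substitute:
1 = 10 − 3·3
1 = −3·23 + 7·10
1 = 7·56 − 17·23
1 = −17·79 + 24·56
1 = 24·372 − 113·79
So 79·(-113) ≡ 1 (mod 372), i.e. 79⁻¹ ≡ 259.
Then x ≡ 259·206 ≡ 158 (mod 372); the smallest non-negative solution is x = 158.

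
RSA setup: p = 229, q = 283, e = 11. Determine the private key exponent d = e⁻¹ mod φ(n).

58451

φ(n) = (p−1)(q−1) = 228·282 = 64296.
Need d with 11·d ≡ 1 (mod 64296). Apply the extended Euclidean algorithm:
64296 = 5845·11 + 1
11 = 11·1 + 0
Back-substitute:
1 = 64296 − 5845·11
So 11·(-5845) ≡ 1 (mod 64296), hence d ≡ -5845 ≡ 58451 (mod 64296).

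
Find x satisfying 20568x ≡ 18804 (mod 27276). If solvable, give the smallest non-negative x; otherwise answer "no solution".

538

First find gcd(20568, 27276):
27276 = 1*20568 + 6708
20568 = 3*6708 + 444
6708 = 15*444 + 48
444 = 9*48 + 12
48 = 4*12 + 0
gcd = 12 and 12 | 18804, so solutions exist. Divide through by 12: 1714x ≡ 1567 (mod 2273).
Now find 1714⁻¹ mod 2273:
2273 = 1×1714 + 559
1714 = 3×559 + 37
559 = 15×37 + 4
37 = 9×4 + 1
4 = 4×1 + 0
Back-substitute:
1 = 37 − 9·4
1 = −9·559 + 136·37
1 = 136·1714 − 417·559
1 = −417·2273 + 553·1714
So 1714⁻¹ ≡ 553 (mod 2273).
Then x ≡ 553·1567 ≡ 538 (mod 2273); the smallest non-negative solution is x = 538.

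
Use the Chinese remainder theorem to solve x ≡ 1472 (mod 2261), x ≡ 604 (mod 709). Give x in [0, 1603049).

417496

Write x = 1472 + 2261·k. Then 2261·k ≡ 604 − 1472 ≡ 550 (mod 709).
Need 2261⁻¹ mod 709. Extended Euclid on (709, 134):
709 = 5·134 + 39
134 = 3·39 + 17
39 = 2·17 + 5
17 = 3·5 + 2
5 = 2·2 + 1
2 = 2·1 + 0
Back-substitute:
1 = 5 − 2·2
1 = −2·17 + 7·5
1 = 7·39 − 16·17
1 = −16·134 + 55·39
1 = 55·709 − 291·134
2261⁻¹ ≡ 418 (mod 709), so k ≡ 418·550 ≡ 184 (mod 709).
x = 1472 + 2261·184 = 417496.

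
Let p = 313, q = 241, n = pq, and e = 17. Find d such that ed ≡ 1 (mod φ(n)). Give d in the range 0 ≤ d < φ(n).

φ(n) = (p−1)(q−1) = 312·240 = 74880.
Need d with 17·d ≡ 1 (mod 74880). Apply the extended Euclidean algorithm:
74880 = 4404*17 + 12
17 = 1*12 + 5
12 = 2*5 + 2
5 = 2*2 + 1
2 = 2*1 + 0
Back-substitute:
1 = 5 − 2·2
1 = −2·12 + 5·5
1 = 5·17 − 7·12
1 = −7·74880 + 30833·17
So 17·30833 ≡ 1 (mod 74880), hence d = 30833.

30833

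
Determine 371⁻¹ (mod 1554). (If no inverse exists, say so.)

no inverse exists

Compute gcd(371, 1554):
1554 = 4×371 + 70
371 = 5×70 + 21
70 = 3×21 + 7
21 = 3×7 + 0
Since gcd = 7 > 1, 371 is not a unit mod 1554.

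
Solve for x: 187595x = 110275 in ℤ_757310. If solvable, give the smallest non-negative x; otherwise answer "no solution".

First find gcd(187595, 757310):
757310 = 4·187595 + 6930
187595 = 27·6930 + 485
6930 = 14·485 + 140
485 = 3·140 + 65
140 = 2·65 + 10
65 = 6·10 + 5
10 = 2·5 + 0
gcd = 5 and 5 | 110275, so solutions exist. Divide through by 5: 37519x ≡ 22055 (mod 151462).
Now find 37519⁻¹ mod 151462:
151462 = 4*37519 + 1386
37519 = 27*1386 + 97
1386 = 14*97 + 28
97 = 3*28 + 13
28 = 2*13 + 2
13 = 6*2 + 1
2 = 2*1 + 0
Back-substitute:
1 = 13 − 6·2
1 = −6·28 + 13·13
1 = 13·97 − 45·28
1 = −45·1386 + 643·97
1 = 643·37519 − 17406·1386
1 = −17406·151462 + 70267·37519
So 37519⁻¹ ≡ 70267 (mod 151462).
Then x ≡ 70267·22055 ≡ 130963 (mod 151462); the smallest non-negative solution is x = 130963.

130963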